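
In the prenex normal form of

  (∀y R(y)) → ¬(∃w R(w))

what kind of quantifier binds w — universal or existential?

universal

Rewrite implications/biconditionals: A → B as ¬A ∨ B.
  ¬(∀y R(y)) ∨ ¬(∃w R(w))
Drive negations inward (¬∀x A ≡ ∃x ¬A, ¬∃x A ≡ ∀x ¬A, De Morgan for ∧/∨):
  (∃y ¬R(y)) ∨ (∀w ¬R(w))
Finally move all quantifiers to the prefix:
  ∃y ∀w (¬R(y) ∨ ¬R(w))
The quantifier ∃w sits under an odd number of negations (counting the antecedent side of each →), so it flips to ∀w.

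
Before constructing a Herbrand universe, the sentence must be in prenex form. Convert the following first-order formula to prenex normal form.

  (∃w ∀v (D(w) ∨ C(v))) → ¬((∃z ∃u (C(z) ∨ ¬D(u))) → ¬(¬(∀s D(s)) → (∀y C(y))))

First replace A → B with ¬A ∨ B.
  ¬(∃w ∀v (D(w) ∨ C(v))) ∨ ¬(¬(∃z ∃u (C(z) ∨ ¬D(u))) ∨ ¬(¬¬(∀s D(s)) ∨ (∀y C(y))))
Move each ¬ inward, flipping quantifiers it crosses:
  (∀w ∃v (¬D(w) ∧ ¬C(v))) ∨ (∃z ∃u (C(z) ∨ ¬D(u))) ∧ ((∀s D(s)) ∨ (∀y C(y)))
Extract every quantifier outward, since the variables are now distinct and don't occur free across branches:
  ∀w ∃v ∃z ∃u ∀s ∀y (¬D(w) ∧ ¬C(v) ∨ (C(z) ∨ ¬D(u)) ∧ (D(s) ∨ C(y)))

∀w ∃v ∃z ∃u ∀s ∀y (¬D(w) ∧ ¬C(v) ∨ (C(z) ∨ ¬D(u)) ∧ (D(s) ∨ C(y)))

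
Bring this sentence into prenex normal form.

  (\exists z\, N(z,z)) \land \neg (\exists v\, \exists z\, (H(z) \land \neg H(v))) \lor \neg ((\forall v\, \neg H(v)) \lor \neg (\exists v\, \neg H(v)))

Move each ¬ inward, flipping quantifiers it crosses:
  (\exists z\, N(z,z)) \land (\forall v\, \forall z\, (\neg H(z) \lor H(v))) \lor (\exists v\, H(v)) \land (\exists v\, \neg H(v))
Give each quantifier a distinct variable: z↦x, v↦u, v↦w.
  (\exists z\, N(z,z)) \land (\forall v\, \forall x\, (\neg H(x) \lor H(v))) \lor (\exists u\, H(u)) \land (\exists w\, \neg H(w))
Pull the quantifiers to the front (each side's bound variable is not free in the other side):
  \exists z\, \forall v\, \forall x\, \exists u\, \exists w\, (N(z,z) \land (\neg H(x) \lor H(v)) \lor H(u) \land \neg H(w))

\exists z\, \forall v\, \forall x\, \exists u\, \exists w\, (N(z,z) \land (\neg H(x) \lor H(v)) \lor H(u) \land \neg H(w))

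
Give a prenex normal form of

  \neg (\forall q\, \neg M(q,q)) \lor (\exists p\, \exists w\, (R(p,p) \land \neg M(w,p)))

Move each ¬ inward, flipping quantifiers it crosses:
  (\exists q\, M(q,q)) \lor (\exists p\, \exists w\, (R(p,p) \land \neg M(w,p)))
Pull the quantifiers to the front (each side's bound variable is not free in the other side):
  \exists q\, \exists p\, \exists w\, (M(q,q) \lor R(p,p) \land \neg M(w,p))

\exists q\, \exists p\, \exists w\, (M(q,q) \lor R(p,p) \land \neg M(w,p))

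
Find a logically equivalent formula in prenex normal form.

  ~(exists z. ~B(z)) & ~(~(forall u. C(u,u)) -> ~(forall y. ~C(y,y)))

Eliminate → and ↔ using ¬ and ∨.
  ~(exists z. ~B(z)) & ~(~~(forall u. C(u,u)) | ~(forall y. ~C(y,y)))
Move each ¬ inward, flipping quantifiers it crosses:
  (forall z. B(z)) & (exists u. ~C(u,u)) & (forall y. ~C(y,y))
Extract every quantifier outward, since the variables are now distinct and don't occur free across branches:
  forall z. exists u. forall y. (B(z) & ~C(u,u) & ~C(y,y))

forall z. exists u. forall y. (B(z) & ~C(u,u) & ~C(y,y))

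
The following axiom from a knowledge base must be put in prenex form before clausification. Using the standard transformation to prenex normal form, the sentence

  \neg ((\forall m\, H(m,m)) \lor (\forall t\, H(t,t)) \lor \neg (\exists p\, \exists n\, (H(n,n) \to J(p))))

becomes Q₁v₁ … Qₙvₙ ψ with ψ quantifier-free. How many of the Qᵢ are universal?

0

Rewrite implications/biconditionals: A → B as ¬A ∨ B.
  \neg ((\forall m\, H(m,m)) \lor (\forall t\, H(t,t)) \lor \neg (\exists p\, \exists n\, (\neg H(n,n) \lor J(p))))
Push ¬ through the quantifiers and connectives to reach negation normal form:
  (\exists m\, \neg H(m,m)) \land (\exists t\, \neg H(t,t)) \land (\exists p\, \exists n\, (\neg H(n,n) \lor J(p)))
Finally move all quantifiers to the prefix:
  \exists m\, \exists t\, \exists p\, \exists n\, (\neg H(m,m) \land \neg H(t,t) \land (\neg H(n,n) \lor J(p)))
The prefix is \exists m \exists t \exists p \exists n: 0 universal, 4 existential.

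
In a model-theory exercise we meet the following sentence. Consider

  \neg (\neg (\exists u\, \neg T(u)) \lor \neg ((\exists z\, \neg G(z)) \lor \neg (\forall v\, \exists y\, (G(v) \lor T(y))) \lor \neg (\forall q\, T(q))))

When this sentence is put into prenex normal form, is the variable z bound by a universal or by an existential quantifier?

Push ¬ through the quantifiers and connectives to reach negation normal form:
  (\exists u\, \neg T(u)) \land ((\exists z\, \neg G(z)) \lor (\exists v\, \forall y\, (\neg G(v) \land \neg T(y))) \lor (\exists q\, \neg T(q)))
Finally move all quantifiers to the prefix:
  \exists u\, \exists z\, \exists v\, \forall y\, \exists q\, (\neg T(u) \land (\neg G(z) \lor \neg G(v) \land \neg T(y) \lor \neg T(q)))
The quantifier \exists z sits under an even number of negations, so it remains existential.

existential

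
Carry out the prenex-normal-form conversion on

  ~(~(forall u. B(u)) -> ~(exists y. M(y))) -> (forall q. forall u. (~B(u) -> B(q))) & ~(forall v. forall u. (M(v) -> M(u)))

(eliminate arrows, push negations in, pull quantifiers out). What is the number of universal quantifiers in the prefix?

4

First replace A → B with ¬A ∨ B.
  ~~(~~(forall u. B(u)) | ~(exists y. M(y))) | (forall q. forall u. (~~B(u) | B(q))) & ~(forall v. forall u. (~M(v) | M(u)))
Move each ¬ inward, flipping quantifiers it crosses:
  (forall u. B(u)) | (forall y. ~M(y)) | (forall q. forall u. (B(u) | B(q))) & (exists v. exists u. (M(v) & ~M(u)))
Give each quantifier a distinct variable: u↦a, u↦v1.
  (forall u. B(u)) | (forall y. ~M(y)) | (forall q. forall a. (B(a) | B(q))) & (exists v. exists v1. (M(v) & ~M(v1)))
Finally move all quantifiers to the prefix:
  forall u. forall y. forall q. forall a. exists v. exists v1. (B(u) | ~M(y) | (B(a) | B(q)) & M(v) & ~M(v1))
The prefix is forall u forall y forall q forall a exists v exists v1: 4 universal, 2 existential.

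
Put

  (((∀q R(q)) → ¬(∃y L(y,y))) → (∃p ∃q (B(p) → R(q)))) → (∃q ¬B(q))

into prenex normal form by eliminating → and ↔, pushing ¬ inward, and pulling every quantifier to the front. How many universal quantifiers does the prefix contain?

3

Eliminate → and ↔ using ¬ and ∨.
  ¬(¬(¬(∀q R(q)) ∨ ¬(∃y L(y,y))) ∨ (∃p ∃q (¬B(p) ∨ R(q)))) ∨ (∃q ¬B(q))
Push ¬ through the quantifiers and connectives to reach negation normal form:
  ((∃q ¬R(q)) ∨ (∀y ¬L(y,y))) ∧ (∀p ∀q (B(p) ∧ ¬R(q))) ∨ (∃q ¬B(q))
Give each quantifier a distinct variable: q↦u1, q↦u.
  ((∃q ¬R(q)) ∨ (∀y ¬L(y,y))) ∧ (∀p ∀u1 (B(p) ∧ ¬R(u1))) ∨ (∃u ¬B(u))
Extract every quantifier outward, since the variables are now distinct and don't occur free across branches:
  ∃q ∀y ∀p ∀u1 ∃u ((¬R(q) ∨ ¬L(y,y)) ∧ B(p) ∧ ¬R(u1) ∨ ¬B(u))
The prefix is ∃q ∀y ∀p ∀u1 ∃u: 3 universal, 2 existential.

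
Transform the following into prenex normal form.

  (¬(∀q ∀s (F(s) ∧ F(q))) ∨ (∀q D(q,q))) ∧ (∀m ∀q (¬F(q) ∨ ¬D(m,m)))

∃q ∃s ∀c ∀m ∀v1 ((¬F(s) ∨ ¬F(q) ∨ D(c,c)) ∧ (¬F(v1) ∨ ¬D(m,m)))

Move each ¬ inward, flipping quantifiers it crosses:
  ((∃q ∃s (¬F(s) ∨ ¬F(q))) ∨ (∀q D(q,q))) ∧ (∀m ∀q (¬F(q) ∨ ¬D(m,m)))
Give each quantifier a distinct variable: q↦c, q↦v1.
  ((∃q ∃s (¬F(s) ∨ ¬F(q))) ∨ (∀c D(c,c))) ∧ (∀m ∀v1 (¬F(v1) ∨ ¬D(m,m)))
Pull the quantifiers to the front (each side's bound variable is not free in the other side):
  ∃q ∃s ∀c ∀m ∀v1 ((¬F(s) ∨ ¬F(q) ∨ D(c,c)) ∧ (¬F(v1) ∨ ¬D(m,m)))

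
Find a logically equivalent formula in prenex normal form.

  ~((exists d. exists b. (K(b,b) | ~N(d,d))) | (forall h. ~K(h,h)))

forall d. forall b. exists h. (~K(b,b) & N(d,d) & K(h,h))

Push ¬ through the quantifiers and connectives to reach negation normal form:
  (forall d. forall b. (~K(b,b) & N(d,d))) & (exists h. K(h,h))
Finally move all quantifiers to the prefix:
  forall d. forall b. exists h. (~K(b,b) & N(d,d) & K(h,h))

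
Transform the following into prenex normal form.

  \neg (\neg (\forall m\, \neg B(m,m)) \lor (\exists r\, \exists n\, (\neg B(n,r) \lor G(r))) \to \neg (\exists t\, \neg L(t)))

\exists m\, \exists r\, \exists n\, \exists t\, ((B(m,m) \lor \neg B(n,r) \lor G(r)) \land \neg L(t))

Rewrite implications/biconditionals: A → B as ¬A ∨ B.
  \neg (\neg (\neg (\forall m\, \neg B(m,m)) \lor (\exists r\, \exists n\, (\neg B(n,r) \lor G(r)))) \lor \neg (\exists t\, \neg L(t)))
Push ¬ through the quantifiers and connectives to reach negation normal form:
  ((\exists m\, B(m,m)) \lor (\exists r\, \exists n\, (\neg B(n,r) \lor G(r)))) \land (\exists t\, \neg L(t))
Extract every quantifier outward, since the variables are now distinct and don't occur free across branches:
  \exists m\, \exists r\, \exists n\, \exists t\, ((B(m,m) \lor \neg B(n,r) \lor G(r)) \land \neg L(t))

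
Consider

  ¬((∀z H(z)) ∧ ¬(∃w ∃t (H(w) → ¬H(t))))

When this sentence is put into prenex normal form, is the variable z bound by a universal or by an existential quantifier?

existential

Eliminate → and ↔ using ¬ and ∨.
  ¬((∀z H(z)) ∧ ¬(∃w ∃t (¬H(w) ∨ ¬H(t))))
Push ¬ through the quantifiers and connectives to reach negation normal form:
  (∃z ¬H(z)) ∨ (∃w ∃t (¬H(w) ∨ ¬H(t)))
All bound variables are already distinct, so no renaming is needed.
Pull the quantifiers to the front (each side's bound variable is not free in the other side):
  ∃z ∃w ∃t (¬H(z) ∨ ¬H(w) ∨ ¬H(t))
The quantifier ∀z sits under an odd number of negations (counting the antecedent side of each →), so it flips to ∃z.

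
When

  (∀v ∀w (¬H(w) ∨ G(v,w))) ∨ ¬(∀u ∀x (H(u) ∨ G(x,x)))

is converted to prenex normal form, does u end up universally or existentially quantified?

existential

Drive negations inward (¬∀x A ≡ ∃x ¬A, ¬∃x A ≡ ∀x ¬A, De Morgan for ∧/∨):
  (∀v ∀w (¬H(w) ∨ G(v,w))) ∨ (∃u ∃x (¬H(u) ∧ ¬G(x,x)))
All bound variables are already distinct, so no renaming is needed.
Pull the quantifiers to the front (each side's bound variable is not free in the other side):
  ∀v ∀w ∃u ∃x (¬H(w) ∨ G(v,w) ∨ ¬H(u) ∧ ¬G(x,x))
The quantifier ∀u sits under an odd number of negations, so it flips to ∃u.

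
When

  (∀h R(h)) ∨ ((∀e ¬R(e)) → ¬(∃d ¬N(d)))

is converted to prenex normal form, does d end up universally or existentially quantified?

Eliminate → and ↔ using ¬ and ∨.
  (∀h R(h)) ∨ ¬(∀e ¬R(e)) ∨ ¬(∃d ¬N(d))
Push ¬ through the quantifiers and connectives to reach negation normal form:
  (∀h R(h)) ∨ (∃e R(e)) ∨ (∀d N(d))
All bound variables are already distinct, so no renaming is needed.
Pull the quantifiers to the front (each side's bound variable is not free in the other side):
  ∀h ∃e ∀d (R(h) ∨ R(e) ∨ N(d))
The quantifier ∃d sits under an odd number of negations (counting the antecedent side of each →), so it flips to ∀d.

universal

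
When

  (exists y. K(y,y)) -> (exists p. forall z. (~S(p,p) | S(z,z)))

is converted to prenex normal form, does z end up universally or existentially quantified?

Rewrite implications/biconditionals: A → B as ¬A ∨ B.
  ~(exists y. K(y,y)) | (exists p. forall z. (~S(p,p) | S(z,z)))
Push ¬ through the quantifiers and connectives to reach negation normal form:
  (forall y. ~K(y,y)) | (exists p. forall z. (~S(p,p) | S(z,z)))
All bound variables are already distinct, so no renaming is needed.
Extract every quantifier outward, since the variables are now distinct and don't occur free across branches:
  forall y. exists p. forall z. (~K(y,y) | ~S(p,p) | S(z,z))
The quantifier forall z sits under an even number of negations (counting the antecedent side of each →), so it remains universal.

universal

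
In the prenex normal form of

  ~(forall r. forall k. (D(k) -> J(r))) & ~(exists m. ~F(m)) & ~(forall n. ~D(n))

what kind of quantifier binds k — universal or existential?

First replace A → B with ¬A ∨ B.
  ~(forall r. forall k. (~D(k) | J(r))) & ~(exists m. ~F(m)) & ~(forall n. ~D(n))
Move each ¬ inward, flipping quantifiers it crosses:
  (exists r. exists k. (D(k) & ~J(r))) & (forall m. F(m)) & (exists n. D(n))
All bound variables are already distinct, so no renaming is needed.
Pull the quantifiers to the front (each side's bound variable is not free in the other side):
  exists r. exists k. forall m. exists n. (D(k) & ~J(r) & F(m) & D(n))
The quantifier forall k sits under an odd number of negations (counting the antecedent side of each →), so it flips to exists k.

existential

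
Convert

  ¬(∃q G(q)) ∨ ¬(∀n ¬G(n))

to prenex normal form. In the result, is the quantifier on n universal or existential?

Move each ¬ inward, flipping quantifiers it crosses:
  (∀q ¬G(q)) ∨ (∃n G(n))
Extract every quantifier outward, since the variables are now distinct and don't occur free across branches:
  ∀q ∃n (¬G(q) ∨ G(n))
The quantifier ∀n sits under an odd number of negations, so it flips to ∃n.

existential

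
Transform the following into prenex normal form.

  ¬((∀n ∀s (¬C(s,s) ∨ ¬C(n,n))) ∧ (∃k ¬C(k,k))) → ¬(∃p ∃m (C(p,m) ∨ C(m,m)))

∀n ∀s ∃k ∀p ∀m ((¬C(s,s) ∨ ¬C(n,n)) ∧ ¬C(k,k) ∨ ¬C(p,m) ∧ ¬C(m,m))

First replace A → B with ¬A ∨ B.
  ¬¬((∀n ∀s (¬C(s,s) ∨ ¬C(n,n))) ∧ (∃k ¬C(k,k))) ∨ ¬(∃p ∃m (C(p,m) ∨ C(m,m)))
Push ¬ through the quantifiers and connectives to reach negation normal form:
  (∀n ∀s (¬C(s,s) ∨ ¬C(n,n))) ∧ (∃k ¬C(k,k)) ∨ (∀p ∀m (¬C(p,m) ∧ ¬C(m,m)))
All bound variables are already distinct, so no renaming is needed.
Finally move all quantifiers to the prefix:
  ∀n ∀s ∃k ∀p ∀m ((¬C(s,s) ∨ ¬C(n,n)) ∧ ¬C(k,k) ∨ ¬C(p,m) ∧ ¬C(m,m))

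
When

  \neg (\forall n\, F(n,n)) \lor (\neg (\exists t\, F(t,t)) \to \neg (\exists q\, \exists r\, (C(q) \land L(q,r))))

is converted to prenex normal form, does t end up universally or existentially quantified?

Eliminate → and ↔ using ¬ and ∨.
  \neg (\forall n\, F(n,n)) \lor \neg \neg (\exists t\, F(t,t)) \lor \neg (\exists q\, \exists r\, (C(q) \land L(q,r)))
Push ¬ through the quantifiers and connectives to reach negation normal form:
  (\exists n\, \neg F(n,n)) \lor (\exists t\, F(t,t)) \lor (\forall q\, \forall r\, (\neg C(q) \lor \neg L(q,r)))
All bound variables are already distinct, so no renaming is needed.
Extract every quantifier outward, since the variables are now distinct and don't occur free across branches:
  \exists n\, \exists t\, \forall q\, \forall r\, (\neg F(n,n) \lor F(t,t) \lor \neg C(q) \lor \neg L(q,r))
The quantifier \exists t sits under an even number of negations (counting the antecedent side of each →), so it remains existential.

existential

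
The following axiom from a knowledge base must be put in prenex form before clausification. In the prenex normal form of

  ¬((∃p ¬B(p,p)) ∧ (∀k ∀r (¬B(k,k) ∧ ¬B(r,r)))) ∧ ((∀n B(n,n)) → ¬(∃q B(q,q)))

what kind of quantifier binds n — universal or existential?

existential

Rewrite implications/biconditionals: A → B as ¬A ∨ B.
  ¬((∃p ¬B(p,p)) ∧ (∀k ∀r (¬B(k,k) ∧ ¬B(r,r)))) ∧ (¬(∀n B(n,n)) ∨ ¬(∃q B(q,q)))
Move each ¬ inward, flipping quantifiers it crosses:
  ((∀p B(p,p)) ∨ (∃k ∃r (B(k,k) ∨ B(r,r)))) ∧ ((∃n ¬B(n,n)) ∨ (∀q ¬B(q,q)))
All bound variables are already distinct, so no renaming is needed.
Pull the quantifiers to the front (each side's bound variable is not free in the other side):
  ∀p ∃k ∃r ∃n ∀q ((B(p,p) ∨ B(k,k) ∨ B(r,r)) ∧ (¬B(n,n) ∨ ¬B(q,q)))
The quantifier ∀n sits under an odd number of negations (counting the antecedent side of each →), so it flips to ∃n.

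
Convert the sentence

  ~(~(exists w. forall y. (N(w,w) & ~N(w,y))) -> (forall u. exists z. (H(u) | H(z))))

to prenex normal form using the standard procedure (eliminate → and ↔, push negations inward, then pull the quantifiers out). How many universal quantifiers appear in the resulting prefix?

2

Eliminate → and ↔ using ¬ and ∨.
  ~(~~(exists w. forall y. (N(w,w) & ~N(w,y))) | (forall u. exists z. (H(u) | H(z))))
Drive negations inward (¬∀x A ≡ ∃x ¬A, ¬∃x A ≡ ∀x ¬A, De Morgan for ∧/∨):
  (forall w. exists y. (~N(w,w) | N(w,y))) & (exists u. forall z. (~H(u) & ~H(z)))
Pull the quantifiers to the front (each side's bound variable is not free in the other side):
  forall w. exists y. exists u. forall z. ((~N(w,w) | N(w,y)) & ~H(u) & ~H(z))
The prefix is forall w exists y exists u forall z: 2 universal, 2 existential.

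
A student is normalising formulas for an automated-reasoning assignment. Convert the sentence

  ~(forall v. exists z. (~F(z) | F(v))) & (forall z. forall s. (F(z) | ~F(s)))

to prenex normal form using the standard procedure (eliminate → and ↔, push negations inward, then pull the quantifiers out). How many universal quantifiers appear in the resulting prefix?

Move each ¬ inward, flipping quantifiers it crosses:
  (exists v. forall z. (F(z) & ~F(v))) & (forall z. forall s. (F(z) | ~F(s)))
Standardize variables apart so no two quantifiers bind the same name: z↦b.
  (exists v. forall z. (F(z) & ~F(v))) & (forall b. forall s. (F(b) | ~F(s)))
Extract every quantifier outward, since the variables are now distinct and don't occur free across branches:
  exists v. forall z. forall b. forall s. (F(z) & ~F(v) & (F(b) | ~F(s)))
The prefix is exists v forall z forall b forall s: 3 universal, 1 existential.

3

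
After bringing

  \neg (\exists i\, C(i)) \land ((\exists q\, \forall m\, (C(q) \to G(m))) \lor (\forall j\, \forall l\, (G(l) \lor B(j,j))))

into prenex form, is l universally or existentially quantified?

Rewrite implications/biconditionals: A → B as ¬A ∨ B.
  \neg (\exists i\, C(i)) \land ((\exists q\, \forall m\, (\neg C(q) \lor G(m))) \lor (\forall j\, \forall l\, (G(l) \lor B(j,j))))
Push ¬ through the quantifiers and connectives to reach negation normal form:
  (\forall i\, \neg C(i)) \land ((\exists q\, \forall m\, (\neg C(q) \lor G(m))) \lor (\forall j\, \forall l\, (G(l) \lor B(j,j))))
Finally move all quantifiers to the prefix:
  \forall i\, \exists q\, \forall m\, \forall j\, \forall l\, (\neg C(i) \land (\neg C(q) \lor G(m) \lor G(l) \lor B(j,j)))
The quantifier \forall l sits under an even number of negations (counting the antecedent side of each →), so it remains universal.

universal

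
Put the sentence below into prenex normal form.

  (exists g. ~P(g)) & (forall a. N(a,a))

Pull the quantifiers to the front (each side's bound variable is not free in the other side):
  exists g. forall a. (~P(g) & N(a,a))

exists g. forall a. (~P(g) & N(a,a))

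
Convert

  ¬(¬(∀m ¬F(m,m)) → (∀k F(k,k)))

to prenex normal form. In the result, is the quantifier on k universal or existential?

Eliminate → and ↔ using ¬ and ∨.
  ¬(¬¬(∀m ¬F(m,m)) ∨ (∀k F(k,k)))
Move each ¬ inward, flipping quantifiers it crosses:
  (∃m F(m,m)) ∧ (∃k ¬F(k,k))
All bound variables are already distinct, so no renaming is needed.
Pull the quantifiers to the front (each side's bound variable is not free in the other side):
  ∃m ∃k (F(m,m) ∧ ¬F(k,k))
The quantifier ∀k sits under an odd number of negations (counting the antecedent side of each →), so it flips to ∃k.

existential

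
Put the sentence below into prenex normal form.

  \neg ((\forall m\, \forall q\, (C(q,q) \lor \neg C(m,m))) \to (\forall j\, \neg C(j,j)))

\forall m\, \forall q\, \exists j\, ((C(q,q) \lor \neg C(m,m)) \land C(j,j))

Rewrite implications/biconditionals: A → B as ¬A ∨ B.
  \neg (\neg (\forall m\, \forall q\, (C(q,q) \lor \neg C(m,m))) \lor (\forall j\, \neg C(j,j)))
Drive negations inward (¬∀x A ≡ ∃x ¬A, ¬∃x A ≡ ∀x ¬A, De Morgan for ∧/∨):
  (\forall m\, \forall q\, (C(q,q) \lor \neg C(m,m))) \land (\exists j\, C(j,j))
All bound variables are already distinct, so no renaming is needed.
Pull the quantifiers to the front (each side's bound variable is not free in the other side):
  \forall m\, \forall q\, \exists j\, ((C(q,q) \lor \neg C(m,m)) \land C(j,j))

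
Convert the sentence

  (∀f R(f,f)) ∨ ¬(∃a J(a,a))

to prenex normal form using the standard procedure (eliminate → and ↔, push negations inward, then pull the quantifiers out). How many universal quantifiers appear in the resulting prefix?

2

Push ¬ through the quantifiers and connectives to reach negation normal form:
  (∀f R(f,f)) ∨ (∀a ¬J(a,a))
All bound variables are already distinct, so no renaming is needed.
Pull the quantifiers to the front (each side's bound variable is not free in the other side):
  ∀f ∀a (R(f,f) ∨ ¬J(a,a))
The prefix is ∀f ∀a: 2 universal, 0 existential.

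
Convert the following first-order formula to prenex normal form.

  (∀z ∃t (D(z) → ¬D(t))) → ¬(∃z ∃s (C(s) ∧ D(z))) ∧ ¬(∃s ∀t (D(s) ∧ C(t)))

First replace A → B with ¬A ∨ B.
  ¬(∀z ∃t (¬D(z) ∨ ¬D(t))) ∨ ¬(∃z ∃s (C(s) ∧ D(z))) ∧ ¬(∃s ∀t (D(s) ∧ C(t)))
Push ¬ through the quantifiers and connectives to reach negation normal form:
  (∃z ∀t (D(z) ∧ D(t))) ∨ (∀z ∀s (¬C(s) ∨ ¬D(z))) ∧ (∀s ∃t (¬D(s) ∨ ¬C(t)))
Rename bound variables to avoid capture: z↦y, s↦w1, t↦r.
  (∃z ∀t (D(z) ∧ D(t))) ∨ (∀y ∀s (¬C(s) ∨ ¬D(y))) ∧ (∀w1 ∃r (¬D(w1) ∨ ¬C(r)))
Extract every quantifier outward, since the variables are now distinct and don't occur free across branches:
  ∃z ∀t ∀y ∀s ∀w1 ∃r (D(z) ∧ D(t) ∨ (¬C(s) ∨ ¬D(y)) ∧ (¬D(w1) ∨ ¬C(r)))

∃z ∀t ∀y ∀s ∀w1 ∃r (D(z) ∧ D(t) ∨ (¬C(s) ∨ ¬D(y)) ∧ (¬D(w1) ∨ ¬C(r)))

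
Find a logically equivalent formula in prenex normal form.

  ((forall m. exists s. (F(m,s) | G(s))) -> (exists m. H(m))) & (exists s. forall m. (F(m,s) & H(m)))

First replace A → B with ¬A ∨ B.
  (~(forall m. exists s. (F(m,s) | G(s))) | (exists m. H(m))) & (exists s. forall m. (F(m,s) & H(m)))
Move each ¬ inward, flipping quantifiers it crosses:
  ((exists m. forall s. (~F(m,s) & ~G(s))) | (exists m. H(m))) & (exists s. forall m. (F(m,s) & H(m)))
Give each quantifier a distinct variable: m↦z, s↦p, m↦b.
  ((exists m. forall s. (~F(m,s) & ~G(s))) | (exists z. H(z))) & (exists p. forall b. (F(b,p) & H(b)))
Finally move all quantifiers to the prefix:
  exists m. forall s. exists z. exists p. forall b. ((~F(m,s) & ~G(s) | H(z)) & F(b,p) & H(b))

exists m. forall s. exists z. exists p. forall b. ((~F(m,s) & ~G(s) | H(z)) & F(b,p) & H(b))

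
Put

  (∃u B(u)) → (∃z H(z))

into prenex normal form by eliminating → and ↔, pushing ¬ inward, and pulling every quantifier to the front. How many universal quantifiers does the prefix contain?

Rewrite implications/biconditionals: A → B as ¬A ∨ B.
  ¬(∃u B(u)) ∨ (∃z H(z))
Move each ¬ inward, flipping quantifiers it crosses:
  (∀u ¬B(u)) ∨ (∃z H(z))
All bound variables are already distinct, so no renaming is needed.
Finally move all quantifiers to the prefix:
  ∀u ∃z (¬B(u) ∨ H(z))
The prefix is ∀u ∃z: 1 universal, 1 existential.

1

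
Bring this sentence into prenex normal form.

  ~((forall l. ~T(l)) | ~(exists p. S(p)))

Move each ¬ inward, flipping quantifiers it crosses:
  (exists l. T(l)) & (exists p. S(p))
Extract every quantifier outward, since the variables are now distinct and don't occur free across branches:
  exists l. exists p. (T(l) & S(p))

exists l. exists p. (T(l) & S(p))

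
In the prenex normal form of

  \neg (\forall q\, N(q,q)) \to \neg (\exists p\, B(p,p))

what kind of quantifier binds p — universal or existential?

universal

Eliminate → and ↔ using ¬ and ∨.
  \neg \neg (\forall q\, N(q,q)) \lor \neg (\exists p\, B(p,p))
Drive negations inward (¬∀x A ≡ ∃x ¬A, ¬∃x A ≡ ∀x ¬A, De Morgan for ∧/∨):
  (\forall q\, N(q,q)) \lor (\forall p\, \neg B(p,p))
Extract every quantifier outward, since the variables are now distinct and don't occur free across branches:
  \forall q\, \forall p\, (N(q,q) \lor \neg B(p,p))
The quantifier \exists p sits under an odd number of negations (counting the antecedent side of each →), so it flips to \forall p.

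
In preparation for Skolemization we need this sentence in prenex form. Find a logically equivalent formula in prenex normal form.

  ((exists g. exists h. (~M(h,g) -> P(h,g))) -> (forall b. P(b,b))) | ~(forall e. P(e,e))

forall g. forall h. forall b. exists e. (~M(h,g) & ~P(h,g) | P(b,b) | ~P(e,e))

Eliminate → and ↔ using ¬ and ∨.
  ~(exists g. exists h. (~~M(h,g) | P(h,g))) | (forall b. P(b,b)) | ~(forall e. P(e,e))
Push ¬ through the quantifiers and connectives to reach negation normal form:
  (forall g. forall h. (~M(h,g) & ~P(h,g))) | (forall b. P(b,b)) | (exists e. ~P(e,e))
Pull the quantifiers to the front (each side's bound variable is not free in the other side):
  forall g. forall h. forall b. exists e. (~M(h,g) & ~P(h,g) | P(b,b) | ~P(e,e))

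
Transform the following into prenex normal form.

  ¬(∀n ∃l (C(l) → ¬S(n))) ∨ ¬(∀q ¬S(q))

First replace A → B with ¬A ∨ B.
  ¬(∀n ∃l (¬C(l) ∨ ¬S(n))) ∨ ¬(∀q ¬S(q))
Drive negations inward (¬∀x A ≡ ∃x ¬A, ¬∃x A ≡ ∀x ¬A, De Morgan for ∧/∨):
  (∃n ∀l (C(l) ∧ S(n))) ∨ (∃q S(q))
All bound variables are already distinct, so no renaming is needed.
Extract every quantifier outward, since the variables are now distinct and don't occur free across branches:
  ∃n ∀l ∃q (C(l) ∧ S(n) ∨ S(q))

∃n ∀l ∃q (C(l) ∧ S(n) ∨ S(q))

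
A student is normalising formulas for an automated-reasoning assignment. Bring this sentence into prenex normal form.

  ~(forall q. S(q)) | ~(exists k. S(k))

Push ¬ through the quantifiers and connectives to reach negation normal form:
  (exists q. ~S(q)) | (forall k. ~S(k))
Finally move all quantifiers to the prefix:
  exists q. forall k. (~S(q) | ~S(k))

exists q. forall k. (~S(q) | ~S(k))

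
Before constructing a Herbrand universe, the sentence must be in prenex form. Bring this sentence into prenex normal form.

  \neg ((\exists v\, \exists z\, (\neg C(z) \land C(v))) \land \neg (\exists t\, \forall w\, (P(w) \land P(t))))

\forall v\, \forall z\, \exists t\, \forall w\, (C(z) \lor \neg C(v) \lor P(w) \land P(t))

Push ¬ through the quantifiers and connectives to reach negation normal form:
  (\forall v\, \forall z\, (C(z) \lor \neg C(v))) \lor (\exists t\, \forall w\, (P(w) \land P(t)))
All bound variables are already distinct, so no renaming is needed.
Pull the quantifiers to the front (each side's bound variable is not free in the other side):
  \forall v\, \forall z\, \exists t\, \forall w\, (C(z) \lor \neg C(v) \lor P(w) \land P(t))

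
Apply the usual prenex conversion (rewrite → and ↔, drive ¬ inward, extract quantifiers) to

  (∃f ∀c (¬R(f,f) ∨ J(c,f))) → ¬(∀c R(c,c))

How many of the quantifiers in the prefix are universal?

Eliminate → and ↔ using ¬ and ∨.
  ¬(∃f ∀c (¬R(f,f) ∨ J(c,f))) ∨ ¬(∀c R(c,c))
Drive negations inward (¬∀x A ≡ ∃x ¬A, ¬∃x A ≡ ∀x ¬A, De Morgan for ∧/∨):
  (∀f ∃c (R(f,f) ∧ ¬J(c,f))) ∨ (∃c ¬R(c,c))
Standardize variables apart so no two quantifiers bind the same name: c↦w.
  (∀f ∃c (R(f,f) ∧ ¬J(c,f))) ∨ (∃w ¬R(w,w))
Extract every quantifier outward, since the variables are now distinct and don't occur free across branches:
  ∀f ∃c ∃w (R(f,f) ∧ ¬J(c,f) ∨ ¬R(w,w))
The prefix is ∀f ∃c ∃w: 1 universal, 2 existential.

1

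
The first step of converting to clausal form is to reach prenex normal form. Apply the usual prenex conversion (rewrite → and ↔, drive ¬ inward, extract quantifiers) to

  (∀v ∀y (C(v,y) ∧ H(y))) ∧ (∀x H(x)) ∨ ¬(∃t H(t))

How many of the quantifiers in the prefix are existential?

0

Drive negations inward (¬∀x A ≡ ∃x ¬A, ¬∃x A ≡ ∀x ¬A, De Morgan for ∧/∨):
  (∀v ∀y (C(v,y) ∧ H(y))) ∧ (∀x H(x)) ∨ (∀t ¬H(t))
All bound variables are already distinct, so no renaming is needed.
Extract every quantifier outward, since the variables are now distinct and don't occur free across branches:
  ∀v ∀y ∀x ∀t (C(v,y) ∧ H(y) ∧ H(x) ∨ ¬H(t))
The prefix is ∀v ∀y ∀x ∀t: 4 universal, 0 existential.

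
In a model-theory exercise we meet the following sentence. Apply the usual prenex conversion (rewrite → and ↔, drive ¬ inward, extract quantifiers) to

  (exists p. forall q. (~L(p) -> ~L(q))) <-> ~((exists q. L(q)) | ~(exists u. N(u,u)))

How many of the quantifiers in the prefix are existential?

4

First replace A → B with ¬A ∨ B; A ↔ B as (¬A ∨ B) ∧ (¬B ∨ A).
  (~(exists p. forall q. (~~L(p) | ~L(q))) | ~((exists q. L(q)) | ~(exists u. N(u,u)))) & (~~((exists q. L(q)) | ~(exists u. N(u,u))) | (exists p. forall q. (~~L(p) | ~L(q))))
Push ¬ through the quantifiers and connectives to reach negation normal form:
  ((forall p. exists q. (~L(p) & L(q))) | (forall q. ~L(q)) & (exists u. N(u,u))) & ((exists q. L(q)) | (forall u. ~N(u,u)) | (exists p. forall q. (L(p) | ~L(q))))
Rename bound variables to avoid capture: q↦z1, q↦v, u↦x1, p↦w1, q↦z.
  ((forall p. exists q. (~L(p) & L(q))) | (forall z1. ~L(z1)) & (exists u. N(u,u))) & ((exists v. L(v)) | (forall x1. ~N(x1,x1)) | (exists w1. forall z. (L(w1) | ~L(z))))
Pull the quantifiers to the front (each side's bound variable is not free in the other side):
  forall p. exists q. forall z1. exists u. exists v. forall x1. exists w1. forall z. ((~L(p) & L(q) | ~L(z1) & N(u,u)) & (L(v) | ~N(x1,x1) | L(w1) | ~L(z)))
The prefix is forall p exists q forall z1 exists u exists v forall x1 exists w1 forall z: 4 universal, 4 existential.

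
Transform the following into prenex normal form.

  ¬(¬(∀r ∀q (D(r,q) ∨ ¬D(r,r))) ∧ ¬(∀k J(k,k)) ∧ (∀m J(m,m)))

∀r ∀q ∀k ∃m (D(r,q) ∨ ¬D(r,r) ∨ J(k,k) ∨ ¬J(m,m))

Move each ¬ inward, flipping quantifiers it crosses:
  (∀r ∀q (D(r,q) ∨ ¬D(r,r))) ∨ (∀k J(k,k)) ∨ (∃m ¬J(m,m))
Finally move all quantifiers to the prefix:
  ∀r ∀q ∀k ∃m (D(r,q) ∨ ¬D(r,r) ∨ J(k,k) ∨ ¬J(m,m))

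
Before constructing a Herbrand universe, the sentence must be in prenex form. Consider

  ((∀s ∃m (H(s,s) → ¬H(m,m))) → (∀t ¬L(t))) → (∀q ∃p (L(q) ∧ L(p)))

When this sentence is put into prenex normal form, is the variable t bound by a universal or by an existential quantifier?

existential

Eliminate → and ↔ using ¬ and ∨.
  ¬(¬(∀s ∃m (¬H(s,s) ∨ ¬H(m,m))) ∨ (∀t ¬L(t))) ∨ (∀q ∃p (L(q) ∧ L(p)))
Push ¬ through the quantifiers and connectives to reach negation normal form:
  (∀s ∃m (¬H(s,s) ∨ ¬H(m,m))) ∧ (∃t L(t)) ∨ (∀q ∃p (L(q) ∧ L(p)))
All bound variables are already distinct, so no renaming is needed.
Finally move all quantifiers to the prefix:
  ∀s ∃m ∃t ∀q ∃p ((¬H(s,s) ∨ ¬H(m,m)) ∧ L(t) ∨ L(q) ∧ L(p))
The quantifier ∀t sits under an odd number of negations (counting the antecedent side of each →), so it flips to ∃t.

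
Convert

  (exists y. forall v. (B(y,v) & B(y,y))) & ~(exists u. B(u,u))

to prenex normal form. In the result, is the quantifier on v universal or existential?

Drive negations inward (¬∀x A ≡ ∃x ¬A, ¬∃x A ≡ ∀x ¬A, De Morgan for ∧/∨):
  (exists y. forall v. (B(y,v) & B(y,y))) & (forall u. ~B(u,u))
All bound variables are already distinct, so no renaming is needed.
Pull the quantifiers to the front (each side's bound variable is not free in the other side):
  exists y. forall v. forall u. (B(y,v) & B(y,y) & ~B(u,u))
The quantifier forall v sits under an even number of negations, so it remains universal.

universal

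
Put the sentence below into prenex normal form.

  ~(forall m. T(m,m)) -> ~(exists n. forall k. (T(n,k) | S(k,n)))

forall m. forall n. exists k. (T(m,m) | ~T(n,k) & ~S(k,n))

First replace A → B with ¬A ∨ B.
  ~~(forall m. T(m,m)) | ~(exists n. forall k. (T(n,k) | S(k,n)))
Push ¬ through the quantifiers and connectives to reach negation normal form:
  (forall m. T(m,m)) | (forall n. exists k. (~T(n,k) & ~S(k,n)))
All bound variables are already distinct, so no renaming is needed.
Pull the quantifiers to the front (each side's bound variable is not free in the other side):
  forall m. forall n. exists k. (T(m,m) | ~T(n,k) & ~S(k,n))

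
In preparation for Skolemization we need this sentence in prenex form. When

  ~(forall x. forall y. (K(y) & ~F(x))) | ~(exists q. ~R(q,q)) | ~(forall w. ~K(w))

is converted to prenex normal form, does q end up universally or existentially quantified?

Move each ¬ inward, flipping quantifiers it crosses:
  (exists x. exists y. (~K(y) | F(x))) | (forall q. R(q,q)) | (exists w. K(w))
All bound variables are already distinct, so no renaming is needed.
Extract every quantifier outward, since the variables are now distinct and don't occur free across branches:
  exists x. exists y. forall q. exists w. (~K(y) | F(x) | R(q,q) | K(w))
The quantifier exists q sits under an odd number of negations, so it flips to forall q.

universal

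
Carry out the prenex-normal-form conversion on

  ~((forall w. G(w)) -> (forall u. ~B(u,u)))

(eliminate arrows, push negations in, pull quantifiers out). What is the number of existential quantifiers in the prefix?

Eliminate → and ↔ using ¬ and ∨.
  ~(~(forall w. G(w)) | (forall u. ~B(u,u)))
Move each ¬ inward, flipping quantifiers it crosses:
  (forall w. G(w)) & (exists u. B(u,u))
Finally move all quantifiers to the prefix:
  forall w. exists u. (G(w) & B(u,u))
The prefix is forall w exists u: 1 universal, 1 existential.

1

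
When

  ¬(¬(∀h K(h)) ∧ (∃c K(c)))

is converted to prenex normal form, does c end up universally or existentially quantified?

universal

Drive negations inward (¬∀x A ≡ ∃x ¬A, ¬∃x A ≡ ∀x ¬A, De Morgan for ∧/∨):
  (∀h K(h)) ∨ (∀c ¬K(c))
All bound variables are already distinct, so no renaming is needed.
Extract every quantifier outward, since the variables are now distinct and don't occur free across branches:
  ∀h ∀c (K(h) ∨ ¬K(c))
The quantifier ∃c sits under an odd number of negations, so it flips to ∀c.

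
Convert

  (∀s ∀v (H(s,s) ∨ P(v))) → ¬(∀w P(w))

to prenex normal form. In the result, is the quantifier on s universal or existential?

Rewrite implications/biconditionals: A → B as ¬A ∨ B.
  ¬(∀s ∀v (H(s,s) ∨ P(v))) ∨ ¬(∀w P(w))
Move each ¬ inward, flipping quantifiers it crosses:
  (∃s ∃v (¬H(s,s) ∧ ¬P(v))) ∨ (∃w ¬P(w))
Pull the quantifiers to the front (each side's bound variable is not free in the other side):
  ∃s ∃v ∃w (¬H(s,s) ∧ ¬P(v) ∨ ¬P(w))
The quantifier ∀s sits under an odd number of negations (counting the antecedent side of each →), so it flips to ∃s.

existential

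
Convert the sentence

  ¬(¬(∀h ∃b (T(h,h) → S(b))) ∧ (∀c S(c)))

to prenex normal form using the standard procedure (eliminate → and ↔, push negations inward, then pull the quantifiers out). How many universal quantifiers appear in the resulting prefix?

1

Eliminate → and ↔ using ¬ and ∨.
  ¬(¬(∀h ∃b (¬T(h,h) ∨ S(b))) ∧ (∀c S(c)))
Move each ¬ inward, flipping quantifiers it crosses:
  (∀h ∃b (¬T(h,h) ∨ S(b))) ∨ (∃c ¬S(c))
All bound variables are already distinct, so no renaming is needed.
Finally move all quantifiers to the prefix:
  ∀h ∃b ∃c (¬T(h,h) ∨ S(b) ∨ ¬S(c))
The prefix is ∀h ∃b ∃c: 1 universal, 2 existential.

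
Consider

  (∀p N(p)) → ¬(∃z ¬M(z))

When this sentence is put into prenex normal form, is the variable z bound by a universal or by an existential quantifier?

First replace A → B with ¬A ∨ B.
  ¬(∀p N(p)) ∨ ¬(∃z ¬M(z))
Drive negations inward (¬∀x A ≡ ∃x ¬A, ¬∃x A ≡ ∀x ¬A, De Morgan for ∧/∨):
  (∃p ¬N(p)) ∨ (∀z M(z))
All bound variables are already distinct, so no renaming is needed.
Finally move all quantifiers to the prefix:
  ∃p ∀z (¬N(p) ∨ M(z))
The quantifier ∃z sits under an odd number of negations (counting the antecedent side of each →), so it flips to ∀z.

universal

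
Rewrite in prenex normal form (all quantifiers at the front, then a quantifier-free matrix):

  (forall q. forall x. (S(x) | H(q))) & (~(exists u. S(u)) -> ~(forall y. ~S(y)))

forall q. forall x. exists u. exists y. ((S(x) | H(q)) & (S(u) | S(y)))

Rewrite implications/biconditionals: A → B as ¬A ∨ B.
  (forall q. forall x. (S(x) | H(q))) & (~~(exists u. S(u)) | ~(forall y. ~S(y)))
Push ¬ through the quantifiers and connectives to reach negation normal form:
  (forall q. forall x. (S(x) | H(q))) & ((exists u. S(u)) | (exists y. S(y)))
Pull the quantifiers to the front (each side's bound variable is not free in the other side):
  forall q. forall x. exists u. exists y. ((S(x) | H(q)) & (S(u) | S(y)))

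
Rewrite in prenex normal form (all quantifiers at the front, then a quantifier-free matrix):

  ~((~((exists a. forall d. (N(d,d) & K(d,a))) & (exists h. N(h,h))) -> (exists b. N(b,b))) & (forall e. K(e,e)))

Eliminate → and ↔ using ¬ and ∨.
  ~((~~((exists a. forall d. (N(d,d) & K(d,a))) & (exists h. N(h,h))) | (exists b. N(b,b))) & (forall e. K(e,e)))
Drive negations inward (¬∀x A ≡ ∃x ¬A, ¬∃x A ≡ ∀x ¬A, De Morgan for ∧/∨):
  ((forall a. exists d. (~N(d,d) | ~K(d,a))) | (forall h. ~N(h,h))) & (forall b. ~N(b,b)) | (exists e. ~K(e,e))
All bound variables are already distinct, so no renaming is needed.
Finally move all quantifiers to the prefix:
  forall a. exists d. forall h. forall b. exists e. ((~N(d,d) | ~K(d,a) | ~N(h,h)) & ~N(b,b) | ~K(e,e))

forall a. exists d. forall h. forall b. exists e. ((~N(d,d) | ~K(d,a) | ~N(h,h)) & ~N(b,b) | ~K(e,e))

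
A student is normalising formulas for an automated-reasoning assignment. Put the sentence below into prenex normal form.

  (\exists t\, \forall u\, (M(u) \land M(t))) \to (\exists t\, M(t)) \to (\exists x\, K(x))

\forall t\, \exists u\, \forall s\, \exists x\, (\neg M(u) \lor \neg M(t) \lor \neg M(s) \lor K(x))

Eliminate → and ↔ using ¬ and ∨.
  \neg (\exists t\, \forall u\, (M(u) \land M(t))) \lor \neg (\exists t\, M(t)) \lor (\exists x\, K(x))
Drive negations inward (¬∀x A ≡ ∃x ¬A, ¬∃x A ≡ ∀x ¬A, De Morgan for ∧/∨):
  (\forall t\, \exists u\, (\neg M(u) \lor \neg M(t))) \lor (\forall t\, \neg M(t)) \lor (\exists x\, K(x))
Give each quantifier a distinct variable: t↦s.
  (\forall t\, \exists u\, (\neg M(u) \lor \neg M(t))) \lor (\forall s\, \neg M(s)) \lor (\exists x\, K(x))
Finally move all quantifiers to the prefix:
  \forall t\, \exists u\, \forall s\, \exists x\, (\neg M(u) \lor \neg M(t) \lor \neg M(s) \lor K(x))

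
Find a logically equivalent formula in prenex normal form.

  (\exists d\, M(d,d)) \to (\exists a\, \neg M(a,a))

\forall d\, \exists a\, (\neg M(d,d) \lor \neg M(a,a))

Eliminate → and ↔ using ¬ and ∨.
  \neg (\exists d\, M(d,d)) \lor (\exists a\, \neg M(a,a))
Push ¬ through the quantifiers and connectives to reach negation normal form:
  (\forall d\, \neg M(d,d)) \lor (\exists a\, \neg M(a,a))
All bound variables are already distinct, so no renaming is needed.
Pull the quantifiers to the front (each side's bound variable is not free in the other side):
  \forall d\, \exists a\, (\neg M(d,d) \lor \neg M(a,a))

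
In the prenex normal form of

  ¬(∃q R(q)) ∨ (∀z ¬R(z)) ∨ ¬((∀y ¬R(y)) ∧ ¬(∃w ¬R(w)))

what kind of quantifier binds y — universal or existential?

Move each ¬ inward, flipping quantifiers it crosses:
  (∀q ¬R(q)) ∨ (∀z ¬R(z)) ∨ (∃y R(y)) ∨ (∃w ¬R(w))
All bound variables are already distinct, so no renaming is needed.
Finally move all quantifiers to the prefix:
  ∀q ∀z ∃y ∃w (¬R(q) ∨ ¬R(z) ∨ R(y) ∨ ¬R(w))
The quantifier ∀y sits under an odd number of negations, so it flips to ∃y.

existential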